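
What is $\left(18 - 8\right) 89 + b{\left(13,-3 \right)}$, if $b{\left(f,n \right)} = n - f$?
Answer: $874$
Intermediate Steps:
$\left(18 - 8\right) 89 + b{\left(13,-3 \right)} = \left(18 - 8\right) 89 - 16 = 10 \cdot 89 - 16 = 890 - 16 = 874$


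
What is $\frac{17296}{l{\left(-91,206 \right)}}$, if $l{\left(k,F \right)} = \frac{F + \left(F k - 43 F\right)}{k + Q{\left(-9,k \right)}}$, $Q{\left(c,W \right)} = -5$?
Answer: $\frac{830208}{13699} \approx 60.604$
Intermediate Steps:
$l{\left(k,F \right)} = \frac{- 42 F + F k}{-5 + k}$ ($l{\left(k,F \right)} = \frac{F + \left(F k - 43 F\right)}{k - 5} = \frac{F + \left(- 43 F + F k\right)}{-5 + k} = \frac{- 42 F + F k}{-5 + k}$)
$\frac{17296}{l{\left(-91,206 \right)}} = \frac{17296}{206 \frac{1}{-5 - 91} \left(-42 - 91\right)} = \frac{17296}{206 \frac{1}{-96} \left(-133\right)} = \frac{17296}{206 \left(- \frac{1}{96}\right) \left(-133\right)} = \frac{17296}{\frac{13699}{48}} = 17296 \cdot \frac{48}{13699} = \frac{830208}{13699}$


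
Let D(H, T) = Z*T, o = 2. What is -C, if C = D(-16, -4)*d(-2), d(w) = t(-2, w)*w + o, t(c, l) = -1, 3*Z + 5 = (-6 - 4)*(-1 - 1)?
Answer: 80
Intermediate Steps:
Z = 5 (Z = -5/3 + ((-6 - 4)*(-1 - 1))/3 = -5/3 + (-10*(-2))/3 = -5/3 + (1/3)*20 = -5/3 + 20/3 = 5)
D(H, T) = 5*T
d(w) = 2 - w (d(w) = -w + 2 = 2 - w)
C = -80 (C = (5*(-4))*(2 - 1*(-2)) = -20*(2 + 2) = -20*4 = -80)
-C = -1*(-80) = 80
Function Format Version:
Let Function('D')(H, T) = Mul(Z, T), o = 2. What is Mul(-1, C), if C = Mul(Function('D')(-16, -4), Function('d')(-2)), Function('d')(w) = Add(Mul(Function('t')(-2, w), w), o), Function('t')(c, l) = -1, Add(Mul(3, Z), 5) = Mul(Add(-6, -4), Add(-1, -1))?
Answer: 80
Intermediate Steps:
Z = 5 (Z = Add(Rational(-5, 3), Mul(Rational(1, 3), Mul(Add(-6, -4), Add(-1, -1)))) = Add(Rational(-5, 3), Mul(Rational(1, 3), Mul(-10, -2))) = Add(Rational(-5, 3), Mul(Rational(1, 3), 20)) = Add(Rational(-5, 3), Rational(20, 3)) = 5)
Function('D')(H, T) = Mul(5, T)
Function('d')(w) = Add(2, Mul(-1, w)) (Function('d')(w) = Add(Mul(-1, w), 2) = Add(2, Mul(-1, w)))
C = -80 (C = Mul(Mul(5, -4), Add(2, Mul(-1, -2))) = Mul(-20, Add(2, 2)) = Mul(-20, 4) = -80)
Mul(-1, C) = Mul(-1, -80) = 80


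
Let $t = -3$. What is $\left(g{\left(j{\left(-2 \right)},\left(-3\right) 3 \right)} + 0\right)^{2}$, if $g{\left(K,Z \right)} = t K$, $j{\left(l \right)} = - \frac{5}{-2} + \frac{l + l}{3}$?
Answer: $\frac{49}{4} \approx 12.25$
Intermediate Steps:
$j{\left(l \right)} = \frac{5}{2} + \frac{2 l}{3}$ ($j{\left(l \right)} = \left(-5\right) \left(- \frac{1}{2}\right) + 2 l \frac{1}{3} = \frac{5}{2} + \frac{2 l}{3}$)
$g{\left(K,Z \right)} = - 3 K$
$\left(g{\left(j{\left(-2 \right)},\left(-3\right) 3 \right)} + 0\right)^{2} = \left(- 3 \left(\frac{5}{2} + \frac{2}{3} \left(-2\right)\right) + 0\right)^{2} = \left(- 3 \left(\frac{5}{2} - \frac{4}{3}\right) + 0\right)^{2} = \left(\left(-3\right) \frac{7}{6} + 0\right)^{2} = \left(- \frac{7}{2} + 0\right)^{2} = \left(- \frac{7}{2}\right)^{2} = \frac{49}{4}$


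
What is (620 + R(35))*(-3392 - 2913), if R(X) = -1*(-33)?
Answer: -4117165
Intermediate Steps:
R(X) = 33
(620 + R(35))*(-3392 - 2913) = (620 + 33)*(-3392 - 2913) = 653*(-6305) = -4117165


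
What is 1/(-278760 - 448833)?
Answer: -1/727593 ≈ -1.3744e-6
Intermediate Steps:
1/(-278760 - 448833) = 1/(-727593) = -1/727593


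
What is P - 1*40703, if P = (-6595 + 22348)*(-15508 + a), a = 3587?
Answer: -187832216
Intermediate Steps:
P = -187791513 (P = (-6595 + 22348)*(-15508 + 3587) = 15753*(-11921) = -187791513)
P - 1*40703 = -187791513 - 1*40703 = -187791513 - 40703 = -187832216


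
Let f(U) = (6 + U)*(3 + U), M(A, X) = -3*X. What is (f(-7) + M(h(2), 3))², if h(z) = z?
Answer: 25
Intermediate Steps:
f(U) = (3 + U)*(6 + U)
(f(-7) + M(h(2), 3))² = ((18 + (-7)² + 9*(-7)) - 3*3)² = ((18 + 49 - 63) - 9)² = (4 - 9)² = (-5)² = 25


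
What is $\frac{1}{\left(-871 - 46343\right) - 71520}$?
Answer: $- \frac{1}{118734} \approx -8.4222 \cdot 10^{-6}$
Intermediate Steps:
$\frac{1}{\left(-871 - 46343\right) - 71520} = \frac{1}{-47214 - 71520} = \frac{1}{-118734} = - \frac{1}{118734}$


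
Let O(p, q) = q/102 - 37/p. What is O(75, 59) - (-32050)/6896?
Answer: 20805983/4396200 ≈ 4.7327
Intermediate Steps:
O(p, q) = -37/p + q/102 (O(p, q) = q*(1/102) - 37/p = q/102 - 37/p = -37/p + q/102)
O(75, 59) - (-32050)/6896 = (-37/75 + (1/102)*59) - (-32050)/6896 = (-37*1/75 + 59/102) - (-32050)/6896 = (-37/75 + 59/102) - 1*(-16025/3448) = 217/2550 + 16025/3448 = 20805983/4396200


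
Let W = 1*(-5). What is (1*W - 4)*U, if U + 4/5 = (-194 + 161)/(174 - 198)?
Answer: -207/40 ≈ -5.1750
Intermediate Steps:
W = -5
U = 23/40 (U = -⅘ + (-194 + 161)/(174 - 198) = -⅘ - 33/(-24) = -⅘ - 33*(-1/24) = -⅘ + 11/8 = 23/40 ≈ 0.57500)
(1*W - 4)*U = (1*(-5) - 4)*(23/40) = (-5 - 4)*(23/40) = -9*23/40 = -207/40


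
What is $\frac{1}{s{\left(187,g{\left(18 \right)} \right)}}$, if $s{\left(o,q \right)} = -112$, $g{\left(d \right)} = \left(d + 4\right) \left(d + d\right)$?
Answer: $- \frac{1}{112} \approx -0.0089286$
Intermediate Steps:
$g{\left(d \right)} = 2 d \left(4 + d\right)$ ($g{\left(d \right)} = \left(4 + d\right) 2 d = 2 d \left(4 + d\right)$)
$\frac{1}{s{\left(187,g{\left(18 \right)} \right)}} = \frac{1}{-112} = - \frac{1}{112}$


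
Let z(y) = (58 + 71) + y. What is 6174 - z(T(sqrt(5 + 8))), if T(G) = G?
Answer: 6045 - sqrt(13) ≈ 6041.4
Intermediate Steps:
z(y) = 129 + y
6174 - z(T(sqrt(5 + 8))) = 6174 - (129 + sqrt(5 + 8)) = 6174 - (129 + sqrt(13)) = 6174 + (-129 - sqrt(13)) = 6045 - sqrt(13)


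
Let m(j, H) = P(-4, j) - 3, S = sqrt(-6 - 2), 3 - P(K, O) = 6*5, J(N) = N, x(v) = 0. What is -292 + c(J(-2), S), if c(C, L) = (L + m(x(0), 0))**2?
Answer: 600 - 120*I*sqrt(2) ≈ 600.0 - 169.71*I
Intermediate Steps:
P(K, O) = -27 (P(K, O) = 3 - 6*5 = 3 - 1*30 = 3 - 30 = -27)
S = 2*I*sqrt(2) (S = sqrt(-8) = 2*I*sqrt(2) ≈ 2.8284*I)
m(j, H) = -30 (m(j, H) = -27 - 3 = -30)
c(C, L) = (-30 + L)**2 (c(C, L) = (L - 30)**2 = (-30 + L)**2)
-292 + c(J(-2), S) = -292 + (-30 + 2*I*sqrt(2))**2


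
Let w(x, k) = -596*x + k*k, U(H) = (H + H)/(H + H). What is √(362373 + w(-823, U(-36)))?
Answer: √852882 ≈ 923.52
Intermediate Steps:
U(H) = 1 (U(H) = (2*H)/((2*H)) = (2*H)*(1/(2*H)) = 1)
w(x, k) = k² - 596*x (w(x, k) = -596*x + k² = k² - 596*x)
√(362373 + w(-823, U(-36))) = √(362373 + (1² - 596*(-823))) = √(362373 + (1 + 490508)) = √(362373 + 490509) = √852882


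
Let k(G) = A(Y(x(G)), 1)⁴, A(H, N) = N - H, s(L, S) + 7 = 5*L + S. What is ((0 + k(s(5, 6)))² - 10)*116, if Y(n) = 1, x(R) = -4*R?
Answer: -1160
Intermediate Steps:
s(L, S) = -7 + S + 5*L (s(L, S) = -7 + (5*L + S) = -7 + (S + 5*L) = -7 + S + 5*L)
k(G) = 0 (k(G) = (1 - 1*1)⁴ = (1 - 1)⁴ = 0⁴ = 0)
((0 + k(s(5, 6)))² - 10)*116 = ((0 + 0)² - 10)*116 = (0² - 10)*116 = (0 - 10)*116 = -10*116 = -1160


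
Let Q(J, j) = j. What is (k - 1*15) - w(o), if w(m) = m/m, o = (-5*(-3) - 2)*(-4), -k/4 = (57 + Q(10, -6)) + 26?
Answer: -324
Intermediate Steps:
k = -308 (k = -4*((57 - 6) + 26) = -4*(51 + 26) = -4*77 = -308)
o = -52 (o = (15 - 2)*(-4) = 13*(-4) = -52)
w(m) = 1
(k - 1*15) - w(o) = (-308 - 1*15) - 1*1 = (-308 - 15) - 1 = -323 - 1 = -324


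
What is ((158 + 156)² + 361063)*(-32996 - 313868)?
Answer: -159439159376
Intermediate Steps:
((158 + 156)² + 361063)*(-32996 - 313868) = (314² + 361063)*(-346864) = (98596 + 361063)*(-346864) = 459659*(-346864) = -159439159376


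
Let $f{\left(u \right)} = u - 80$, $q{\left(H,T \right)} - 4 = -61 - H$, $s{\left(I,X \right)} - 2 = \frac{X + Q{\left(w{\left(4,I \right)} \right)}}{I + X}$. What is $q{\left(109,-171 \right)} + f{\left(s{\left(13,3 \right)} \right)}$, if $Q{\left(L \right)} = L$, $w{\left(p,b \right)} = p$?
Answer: $- \frac{3897}{16} \approx -243.56$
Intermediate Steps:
$s{\left(I,X \right)} = 2 + \frac{4 + X}{I + X}$ ($s{\left(I,X \right)} = 2 + \frac{X + 4}{I + X} = 2 + \frac{4 + X}{I + X}$)
$q{\left(H,T \right)} = -57 - H$ ($q{\left(H,T \right)} = 4 - \left(61 + H\right) = -57 - H$)
$f{\left(u \right)} = -80 + u$
$q{\left(109,-171 \right)} + f{\left(s{\left(13,3 \right)} \right)} = \left(-57 - 109\right) - \left(80 - \frac{4 + 2 \cdot 13 + 3 \cdot 3}{13 + 3}\right) = \left(-57 - 109\right) - \left(80 - \frac{4 + 26 + 9}{16}\right) = -166 + \left(-80 + \frac{1}{16} \cdot 39\right) = -166 + \left(-80 + \frac{39}{16}\right) = -166 - \frac{1241}{16} = - \frac{3897}{16}$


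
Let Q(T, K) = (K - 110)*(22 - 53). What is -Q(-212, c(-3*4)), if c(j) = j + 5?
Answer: -3627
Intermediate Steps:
c(j) = 5 + j
Q(T, K) = 3410 - 31*K (Q(T, K) = (-110 + K)*(-31) = 3410 - 31*K)
-Q(-212, c(-3*4)) = -(3410 - 31*(5 - 3*4)) = -(3410 - 31*(5 - 12)) = -(3410 - 31*(-7)) = -(3410 + 217) = -1*3627 = -3627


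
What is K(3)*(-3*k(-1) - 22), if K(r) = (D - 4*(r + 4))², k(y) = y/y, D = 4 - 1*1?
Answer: -15625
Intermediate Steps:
D = 3 (D = 4 - 1 = 3)
k(y) = 1
K(r) = (-13 - 4*r)² (K(r) = (3 - 4*(r + 4))² = (3 - 4*(4 + r))² = (3 + (-16 - 4*r))² = (-13 - 4*r)²)
K(3)*(-3*k(-1) - 22) = (13 + 4*3)²*(-3*1 - 22) = (13 + 12)²*(-3 - 22) = 25²*(-25) = 625*(-25) = -15625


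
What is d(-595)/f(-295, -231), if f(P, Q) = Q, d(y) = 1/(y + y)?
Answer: 1/274890 ≈ 3.6378e-6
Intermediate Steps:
d(y) = 1/(2*y)
d(-595)/f(-295, -231) = ((½)/(-595))/(-231) = ((½)*(-1/595))*(-1/231) = -1/1190*(-1/231) = 1/274890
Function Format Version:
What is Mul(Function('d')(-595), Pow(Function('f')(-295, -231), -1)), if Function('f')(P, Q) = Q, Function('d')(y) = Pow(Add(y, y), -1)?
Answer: Rational(1, 274890) ≈ 3.6378e-6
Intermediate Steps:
Function('d')(y) = Mul(Rational(1, 2), Pow(y, -1)) (Function('d')(y) = Pow(Mul(2, y), -1) = Mul(Rational(1, 2), Pow(y, -1)))
Mul(Function('d')(-595), Pow(Function('f')(-295, -231), -1)) = Mul(Mul(Rational(1, 2), Pow(-595, -1)), Pow(-231, -1)) = Mul(Mul(Rational(1, 2), Rational(-1, 595)), Rational(-1, 231)) = Mul(Rational(-1, 1190), Rational(-1, 231)) = Rational(1, 274890)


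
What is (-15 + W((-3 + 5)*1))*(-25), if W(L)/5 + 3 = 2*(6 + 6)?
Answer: -2250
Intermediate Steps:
W(L) = 105 (W(L) = -15 + 5*(2*(6 + 6)) = -15 + 5*(2*12) = -15 + 5*24 = -15 + 120 = 105)
(-15 + W((-3 + 5)*1))*(-25) = (-15 + 105)*(-25) = 90*(-25) = -2250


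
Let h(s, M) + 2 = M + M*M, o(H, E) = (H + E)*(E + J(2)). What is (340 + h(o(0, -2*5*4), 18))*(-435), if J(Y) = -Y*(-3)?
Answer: -295800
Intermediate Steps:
J(Y) = 3*Y
o(H, E) = (6 + E)*(E + H) (o(H, E) = (H + E)*(E + 3*2) = (E + H)*(E + 6) = (E + H)*(6 + E) = (6 + E)*(E + H))
h(s, M) = -2 + M + M**2 (h(s, M) = -2 + (M + M*M) = -2 + (M + M**2) = -2 + M + M**2)
(340 + h(o(0, -2*5*4), 18))*(-435) = (340 + (-2 + 18 + 18**2))*(-435) = (340 + (-2 + 18 + 324))*(-435) = (340 + 340)*(-435) = 680*(-435) = -295800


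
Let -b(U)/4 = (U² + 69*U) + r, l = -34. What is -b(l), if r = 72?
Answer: -4472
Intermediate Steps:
b(U) = -288 - 276*U - 4*U² (b(U) = -4*((U² + 69*U) + 72) = -4*(72 + U² + 69*U) = -288 - 276*U - 4*U²)
-b(l) = -(-288 - 276*(-34) - 4*(-34)²) = -(-288 + 9384 - 4*1156) = -(-288 + 9384 - 4624) = -1*4472 = -4472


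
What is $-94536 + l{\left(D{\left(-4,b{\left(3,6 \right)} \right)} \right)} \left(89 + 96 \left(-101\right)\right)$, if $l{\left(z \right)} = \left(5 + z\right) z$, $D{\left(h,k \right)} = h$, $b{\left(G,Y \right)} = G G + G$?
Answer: $-56108$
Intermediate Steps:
$b{\left(G,Y \right)} = G + G^{2}$ ($b{\left(G,Y \right)} = G^{2} + G = G + G^{2}$)
$l{\left(z \right)} = z \left(5 + z\right)$
$-94536 + l{\left(D{\left(-4,b{\left(3,6 \right)} \right)} \right)} \left(89 + 96 \left(-101\right)\right) = -94536 + - 4 \left(5 - 4\right) \left(89 + 96 \left(-101\right)\right) = -94536 + \left(-4\right) 1 \left(89 - 9696\right) = -94536 - -38428 = -94536 + 38428 = -56108$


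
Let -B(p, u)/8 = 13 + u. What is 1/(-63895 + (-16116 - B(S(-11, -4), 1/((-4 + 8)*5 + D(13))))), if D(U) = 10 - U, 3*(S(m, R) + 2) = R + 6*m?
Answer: -17/1358411 ≈ -1.2515e-5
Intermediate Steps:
S(m, R) = -2 + 2*m + R/3 (S(m, R) = -2 + (R + 6*m)/3 = -2 + (2*m + R/3) = -2 + 2*m + R/3)
B(p, u) = -104 - 8*u (B(p, u) = -8*(13 + u) = -104 - 8*u)
1/(-63895 + (-16116 - B(S(-11, -4), 1/((-4 + 8)*5 + D(13))))) = 1/(-63895 + (-16116 - (-104 - 8/((-4 + 8)*5 + (10 - 1*13))))) = 1/(-63895 + (-16116 - (-104 - 8/(4*5 + (10 - 13))))) = 1/(-63895 + (-16116 - (-104 - 8/(20 - 3)))) = 1/(-63895 + (-16116 - (-104 - 8/17))) = 1/(-63895 + (-16116 - 1*(-1776/17))) = 1/(-63895 + (-16116 + 1776/17)) = 1/(-63895 - 272196/17) = 1/(-1358411/17) = -17/1358411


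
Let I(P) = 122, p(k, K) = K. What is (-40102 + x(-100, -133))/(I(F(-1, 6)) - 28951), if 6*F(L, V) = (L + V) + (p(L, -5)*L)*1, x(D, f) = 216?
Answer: 39886/28829 ≈ 1.3835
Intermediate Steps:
F(L, V) = -2*L/3 + V/6 (F(L, V) = ((L + V) - 5*L*1)/6 = ((L + V) - 5*L)/6 = (V - 4*L)/6 = -2*L/3 + V/6)
(-40102 + x(-100, -133))/(I(F(-1, 6)) - 28951) = (-40102 + 216)/(122 - 28951) = -39886/(-28829) = -39886*(-1/28829) = 39886/28829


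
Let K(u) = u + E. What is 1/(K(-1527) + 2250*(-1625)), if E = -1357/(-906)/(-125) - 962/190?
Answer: -2151750/7870632580183 ≈ -2.7339e-7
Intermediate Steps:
E = -10920433/2151750 (E = -1357*(-1/906)*(-1/125) - 962*1/190 = (1357/906)*(-1/125) - 481/95 = -1357/113250 - 481/95 = -10920433/2151750 ≈ -5.0751)
K(u) = -10920433/2151750 + u (K(u) = u - 10920433/2151750 = -10920433/2151750 + u)
1/(K(-1527) + 2250*(-1625)) = 1/((-10920433/2151750 - 1527) + 2250*(-1625)) = 1/(-3296642683/2151750 - 3656250) = 1/(-7870632580183/2151750) = -2151750/7870632580183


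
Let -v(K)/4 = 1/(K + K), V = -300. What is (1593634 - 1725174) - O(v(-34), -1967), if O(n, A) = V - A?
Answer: -133207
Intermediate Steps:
v(K) = -2/K (v(K) = -4/(K + K) = -4*1/(2*K) = -2/K)
O(n, A) = -300 - A
(1593634 - 1725174) - O(v(-34), -1967) = (1593634 - 1725174) - (-300 - 1*(-1967)) = -131540 - (-300 + 1967) = -131540 - 1*1667 = -131540 - 1667 = -133207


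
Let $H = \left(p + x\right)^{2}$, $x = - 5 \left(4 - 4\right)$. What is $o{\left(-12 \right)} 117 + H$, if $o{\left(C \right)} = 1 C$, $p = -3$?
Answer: $-1395$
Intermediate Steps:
$o{\left(C \right)} = C$
$x = 0$ ($x = \left(-5\right) 0 = 0$)
$H = 9$ ($H = \left(-3 + 0\right)^{2} = \left(-3\right)^{2} = 9$)
$o{\left(-12 \right)} 117 + H = \left(-12\right) 117 + 9 = -1404 + 9 = -1395$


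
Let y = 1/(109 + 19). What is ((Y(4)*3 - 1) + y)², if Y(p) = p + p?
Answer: 8673025/16384 ≈ 529.36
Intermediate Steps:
y = 1/128 ≈ 0.0078125
Y(p) = 2*p
((Y(4)*3 - 1) + y)² = (((2*4)*3 - 1) + 1/128)² = ((8*3 - 1) + 1/128)² = ((24 - 1) + 1/128)² = (23 + 1/128)² = (2945/128)² = 8673025/16384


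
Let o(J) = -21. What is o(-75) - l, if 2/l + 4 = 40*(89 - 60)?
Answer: -12139/578 ≈ -21.002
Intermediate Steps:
l = 1/578 (l = 2/(-4 + 40*(89 - 60)) = 2/(-4 + 40*29) = 2/(-4 + 1160) = 2/1156 = 2*(1/1156) = 1/578 ≈ 0.0017301)
o(-75) - l = -21 - 1*1/578 = -21 - 1/578 = -12139/578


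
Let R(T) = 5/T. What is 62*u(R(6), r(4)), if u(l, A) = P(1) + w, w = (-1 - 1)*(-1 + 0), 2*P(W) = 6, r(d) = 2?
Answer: 310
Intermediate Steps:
P(W) = 3 (P(W) = (½)*6 = 3)
w = 2 (w = -2*(-1) = 2)
u(l, A) = 5 (u(l, A) = 3 + 2 = 5)
62*u(R(6), r(4)) = 62*5 = 310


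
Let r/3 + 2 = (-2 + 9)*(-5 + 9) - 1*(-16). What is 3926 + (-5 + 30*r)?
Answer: 7701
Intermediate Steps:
r = 126 (r = -6 + 3*((-2 + 9)*(-5 + 9) - 1*(-16)) = -6 + 3*(7*4 + 16) = -6 + 3*(28 + 16) = -6 + 3*44 = -6 + 132 = 126)
3926 + (-5 + 30*r) = 3926 + (-5 + 30*126) = 3926 + (-5 + 3780) = 3926 + 3775 = 7701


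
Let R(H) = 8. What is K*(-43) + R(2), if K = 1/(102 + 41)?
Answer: 1101/143 ≈ 7.6993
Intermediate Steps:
K = 1/143 ≈ 0.0069930
K*(-43) + R(2) = (1/143)*(-43) + 8 = -43/143 + 8 = 1101/143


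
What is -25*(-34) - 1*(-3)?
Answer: 853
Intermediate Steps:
-25*(-34) - 1*(-3) = 850 + 3 = 853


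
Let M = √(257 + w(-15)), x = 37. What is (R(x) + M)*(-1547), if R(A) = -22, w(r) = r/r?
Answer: 34034 - 1547*√258 ≈ 9185.5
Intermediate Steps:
w(r) = 1
M = √258 (M = √(257 + 1) = √258 ≈ 16.062)
(R(x) + M)*(-1547) = (-22 + √258)*(-1547) = 34034 - 1547*√258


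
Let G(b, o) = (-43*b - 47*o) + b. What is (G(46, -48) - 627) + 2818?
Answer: 2515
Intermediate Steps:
G(b, o) = -47*o - 42*b (G(b, o) = (-47*o - 43*b) + b = -47*o - 42*b)
(G(46, -48) - 627) + 2818 = ((-47*(-48) - 42*46) - 627) + 2818 = ((2256 - 1932) - 627) + 2818 = (324 - 627) + 2818 = -303 + 2818 = 2515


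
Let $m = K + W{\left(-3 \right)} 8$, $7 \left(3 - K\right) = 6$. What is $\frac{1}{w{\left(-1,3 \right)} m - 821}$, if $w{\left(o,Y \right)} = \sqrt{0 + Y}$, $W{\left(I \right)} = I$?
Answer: $- \frac{40229}{32957782} + \frac{1071 \sqrt{3}}{32957782} \approx -0.0011643$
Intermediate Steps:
$K = \frac{15}{7}$ ($K = 3 - \frac{6}{7} = \frac{15}{7} \approx 2.1429$)
$w{\left(o,Y \right)} = \sqrt{Y}$
$m = - \frac{153}{7}$ ($m = \frac{15}{7} - 24 = - \frac{153}{7} \approx -21.857$)
$\frac{1}{w{\left(-1,3 \right)} m - 821} = \frac{1}{\sqrt{3} \left(- \frac{153}{7}\right) - 821} = \frac{1}{- \frac{153 \sqrt{3}}{7} - 821} = \frac{1}{-821 - \frac{153 \sqrt{3}}{7}}$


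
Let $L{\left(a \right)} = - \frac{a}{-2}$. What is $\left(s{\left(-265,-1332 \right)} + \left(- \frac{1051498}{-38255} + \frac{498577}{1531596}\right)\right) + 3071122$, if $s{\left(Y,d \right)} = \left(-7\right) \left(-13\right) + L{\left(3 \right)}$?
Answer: $\frac{25706826835748879}{8370172140} \approx 3.0712 \cdot 10^{6}$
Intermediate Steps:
$L{\left(a \right)} = \frac{a}{2}$ ($L{\left(a \right)} = - \frac{a \left(-1\right)}{2} = - \frac{\left(-1\right) a}{2} = \frac{a}{2}$)
$s{\left(Y,d \right)} = \frac{185}{2}$ ($s{\left(Y,d \right)} = \left(-7\right) \left(-13\right) + \frac{1}{2} \cdot 3 = 91 + \frac{3}{2} = \frac{185}{2}$)
$\left(s{\left(-265,-1332 \right)} + \left(- \frac{1051498}{-38255} + \frac{498577}{1531596}\right)\right) + 3071122 = \left(\frac{185}{2} + \left(- \frac{1051498}{-38255} + \frac{498577}{1531596}\right)\right) + 3071122 = \left(\frac{185}{2} + \left(\left(-1051498\right) \left(- \frac{1}{38255}\right) + 498577 \cdot \frac{1}{1531596}\right)\right) + 3071122 = \left(\frac{185}{2} + \left(\frac{150214}{5465} + \frac{498577}{1531596}\right)\right) + 3071122 = \left(\frac{185}{2} + \frac{232791884849}{8370172140}\right) + 3071122 = \frac{1007032807799}{8370172140} + 3071122 = \frac{25706826835748879}{8370172140}$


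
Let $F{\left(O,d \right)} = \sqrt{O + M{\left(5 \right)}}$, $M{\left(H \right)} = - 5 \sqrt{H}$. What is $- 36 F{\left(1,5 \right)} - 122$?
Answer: $-122 - 36 \sqrt{1 - 5 \sqrt{5}} \approx -122.0 - 114.86 i$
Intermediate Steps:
$F{\left(O,d \right)} = \sqrt{O - 5 \sqrt{5}}$
$- 36 F{\left(1,5 \right)} - 122 = - 36 \sqrt{1 - 5 \sqrt{5}} - 122 = -122 - 36 \sqrt{1 - 5 \sqrt{5}}$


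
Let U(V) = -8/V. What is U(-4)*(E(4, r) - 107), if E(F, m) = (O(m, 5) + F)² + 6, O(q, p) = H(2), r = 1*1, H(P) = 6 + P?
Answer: 86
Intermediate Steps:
r = 1
O(q, p) = 8 (O(q, p) = 6 + 2 = 8)
E(F, m) = 6 + (8 + F)² (E(F, m) = (8 + F)² + 6 = 6 + (8 + F)²)
U(-4)*(E(4, r) - 107) = (-8/(-4))*((6 + (8 + 4)²) - 107) = (-8*(-¼))*((6 + 12²) - 107) = 2*((6 + 144) - 107) = 2*(150 - 107) = 2*43 = 86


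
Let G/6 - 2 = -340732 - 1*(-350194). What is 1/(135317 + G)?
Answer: 1/192101 ≈ 5.2056e-6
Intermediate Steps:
G = 56784 (G = 12 + 6*(-340732 - 1*(-350194)) = 12 + 6*(-340732 + 350194) = 12 + 6*9462 = 12 + 56772 = 56784)
1/(135317 + G) = 1/(135317 + 56784) = 1/192101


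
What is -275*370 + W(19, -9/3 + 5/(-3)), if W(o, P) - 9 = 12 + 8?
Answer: -101721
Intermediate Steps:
W(o, P) = 29 (W(o, P) = 9 + (12 + 8) = 9 + 20 = 29)
-275*370 + W(19, -9/3 + 5/(-3)) = -275*370 + 29 = -101750 + 29 = -101721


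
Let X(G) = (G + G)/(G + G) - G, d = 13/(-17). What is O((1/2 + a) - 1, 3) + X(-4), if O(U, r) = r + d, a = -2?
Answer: 123/17 ≈ 7.2353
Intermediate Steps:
d = -13/17 (d = 13*(-1/17) = -13/17 ≈ -0.76471)
X(G) = 1 - G (X(G) = (2*G)/((2*G)) - G = (2*G)*(1/(2*G)) - G = 1 - G)
O(U, r) = -13/17 + r (O(U, r) = r - 13/17 = -13/17 + r)
O((1/2 + a) - 1, 3) + X(-4) = (-13/17 + 3) + (1 - 1*(-4)) = 38/17 + (1 + 4) = 38/17 + 5 = 123/17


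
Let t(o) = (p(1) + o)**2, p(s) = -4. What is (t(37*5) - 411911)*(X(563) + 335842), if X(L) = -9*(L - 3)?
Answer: -125423578300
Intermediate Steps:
X(L) = 27 - 9*L (X(L) = -9*(-3 + L) = 27 - 9*L)
t(o) = (-4 + o)**2
(t(37*5) - 411911)*(X(563) + 335842) = ((-4 + 37*5)**2 - 411911)*((27 - 9*563) + 335842) = ((-4 + 185)**2 - 411911)*((27 - 5067) + 335842) = (181**2 - 411911)*(-5040 + 335842) = (32761 - 411911)*330802 = -379150*330802 = -125423578300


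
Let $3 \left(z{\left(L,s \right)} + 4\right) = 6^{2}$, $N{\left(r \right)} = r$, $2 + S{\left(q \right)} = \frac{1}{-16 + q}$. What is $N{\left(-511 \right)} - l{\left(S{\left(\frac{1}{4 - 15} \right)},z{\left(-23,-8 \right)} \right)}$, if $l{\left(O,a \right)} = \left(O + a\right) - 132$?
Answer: $- \frac{68134}{177} \approx -384.94$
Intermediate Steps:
$S{\left(q \right)} = -2 + \frac{1}{-16 + q}$
$z{\left(L,s \right)} = 8$ ($z{\left(L,s \right)} = -4 + \frac{6^{2}}{3} = -4 + \frac{1}{3} \cdot 36 = -4 + 12 = 8$)
$l{\left(O,a \right)} = -132 + O + a$
$N{\left(-511 \right)} - l{\left(S{\left(\frac{1}{4 - 15} \right)},z{\left(-23,-8 \right)} \right)} = -511 - \left(-132 + \frac{33 - \frac{2}{4 - 15}}{-16 + \frac{1}{4 - 15}} + 8\right) = -511 - \left(-132 + \frac{33 - \frac{2}{-11}}{-16 + \frac{1}{-11}} + 8\right) = -511 - \left(-132 + \frac{33 - - \frac{2}{11}}{-16 - \frac{1}{11}} + 8\right) = -511 - \left(-132 + \frac{33 + \frac{2}{11}}{- \frac{177}{11}} + 8\right) = -511 - \left(-132 - \frac{365}{177} + 8\right) = -511 - - \frac{22313}{177} = -511 + \frac{22313}{177} = - \frac{68134}{177}$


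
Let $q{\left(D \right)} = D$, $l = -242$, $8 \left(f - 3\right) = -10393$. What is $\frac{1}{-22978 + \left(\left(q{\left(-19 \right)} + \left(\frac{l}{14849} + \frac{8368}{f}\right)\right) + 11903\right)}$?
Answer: $- \frac{153969281}{1709131764168} \approx -9.0086 \cdot 10^{-5}$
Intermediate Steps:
$f = - \frac{10369}{8}$ ($f = 3 + \frac{1}{8} \left(-10393\right) = 3 - \frac{10393}{8} = - \frac{10369}{8} \approx -1296.1$)
$\frac{1}{-22978 + \left(\left(q{\left(-19 \right)} + \left(\frac{l}{14849} + \frac{8368}{f}\right)\right) + 11903\right)} = \frac{1}{-22978 + \left(\left(-19 + \left(- \frac{242}{14849} + \frac{8368}{- \frac{10369}{8}}\right)\right) + 11903\right)} = \frac{1}{-22978 + \left(\left(-19 + \left(\left(-242\right) \frac{1}{14849} + 8368 \left(- \frac{8}{10369}\right)\right)\right) + 11903\right)} = \frac{1}{-22978 + \left(\left(-19 - \frac{996560754}{153969281}\right) + 11903\right)} = \frac{1}{-22978 + \left(- \frac{3921977093}{153969281} + 11903\right)} = \frac{1}{-22978 + \frac{1828774374650}{153969281}} = \frac{1}{- \frac{1709131764168}{153969281}} = - \frac{153969281}{1709131764168}$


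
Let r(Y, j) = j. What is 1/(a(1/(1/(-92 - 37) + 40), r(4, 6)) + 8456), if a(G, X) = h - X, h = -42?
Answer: 1/8408 ≈ 0.00011893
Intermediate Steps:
a(G, X) = -42 - X
1/(a(1/(1/(-92 - 37) + 40), r(4, 6)) + 8456) = 1/((-42 - 1*6) + 8456) = 1/((-42 - 6) + 8456) = 1/(-48 + 8456) = 1/8408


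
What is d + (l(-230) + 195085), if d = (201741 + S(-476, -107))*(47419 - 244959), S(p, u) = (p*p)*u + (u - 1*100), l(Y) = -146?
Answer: 4749276233859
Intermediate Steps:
S(p, u) = -100 + u + u*p² (S(p, u) = p²*u + (u - 100) = u*p² + (-100 + u) = -100 + u + u*p²)
d = 4749276038920 (d = (201741 + (-100 - 107 - 107*(-476)²))*(47419 - 244959) = (201741 + (-100 - 107 - 107*226576))*(-197540) = (201741 + (-100 - 107 - 24243632))*(-197540) = (201741 - 24243839)*(-197540) = -24042098*(-197540) = 4749276038920)
d + (l(-230) + 195085) = 4749276038920 + (-146 + 195085) = 4749276038920 + 194939 = 4749276233859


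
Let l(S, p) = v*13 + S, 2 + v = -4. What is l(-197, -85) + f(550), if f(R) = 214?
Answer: -61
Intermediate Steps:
v = -6 (v = -2 - 4 = -6)
l(S, p) = -78 + S (l(S, p) = -6*13 + S = -78 + S)
l(-197, -85) + f(550) = (-78 - 197) + 214 = -275 + 214 = -61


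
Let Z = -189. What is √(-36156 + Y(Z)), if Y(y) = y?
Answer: I*√36345 ≈ 190.64*I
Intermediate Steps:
√(-36156 + Y(Z)) = √(-36156 - 189) = √(-36345) = I*√36345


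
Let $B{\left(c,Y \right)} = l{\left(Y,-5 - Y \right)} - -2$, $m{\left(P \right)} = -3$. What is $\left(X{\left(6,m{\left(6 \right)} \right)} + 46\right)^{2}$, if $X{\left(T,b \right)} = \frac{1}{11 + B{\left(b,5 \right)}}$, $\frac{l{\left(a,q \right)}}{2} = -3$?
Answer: $\frac{104329}{49} \approx 2129.2$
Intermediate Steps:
$l{\left(a,q \right)} = -6$ ($l{\left(a,q \right)} = 2 \left(-3\right) = -6$)
$B{\left(c,Y \right)} = -4$ ($B{\left(c,Y \right)} = -6 - -2 = -6 + 2 = -4$)
$X{\left(T,b \right)} = \frac{1}{7}$ ($X{\left(T,b \right)} = \frac{1}{11 - 4} = \frac{1}{7}$)
$\left(X{\left(6,m{\left(6 \right)} \right)} + 46\right)^{2} = \left(\frac{1}{7} + 46\right)^{2} = \left(\frac{323}{7}\right)^{2} = \frac{104329}{49}$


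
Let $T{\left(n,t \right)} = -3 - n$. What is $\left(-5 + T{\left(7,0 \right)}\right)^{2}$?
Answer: $225$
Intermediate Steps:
$\left(-5 + T{\left(7,0 \right)}\right)^{2} = \left(-5 - 10\right)^{2} = \left(-15\right)^{2} = 225$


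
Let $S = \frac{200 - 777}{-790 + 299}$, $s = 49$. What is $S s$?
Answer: $\frac{28273}{491} \approx 57.582$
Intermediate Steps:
$S = \frac{577}{491}$ ($S = - \frac{577}{-491} = \left(-577\right) \left(- \frac{1}{491}\right) = \frac{577}{491} \approx 1.1752$)
$S s = \frac{577}{491} \cdot 49 = \frac{28273}{491}$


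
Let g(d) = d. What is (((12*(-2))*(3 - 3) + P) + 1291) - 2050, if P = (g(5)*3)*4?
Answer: -699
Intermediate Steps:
P = 60 (P = (5*3)*4 = 15*4 = 60)
(((12*(-2))*(3 - 3) + P) + 1291) - 2050 = (((12*(-2))*(3 - 3) + 60) + 1291) - 2050 = ((-24*0 + 60) + 1291) - 2050 = ((0 + 60) + 1291) - 2050 = (60 + 1291) - 2050 = 1351 - 2050 = -699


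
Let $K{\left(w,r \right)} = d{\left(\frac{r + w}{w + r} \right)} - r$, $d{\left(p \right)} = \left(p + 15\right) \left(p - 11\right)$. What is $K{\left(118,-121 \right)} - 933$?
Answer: $-972$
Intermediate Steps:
$d{\left(p \right)} = \left(-11 + p\right) \left(15 + p\right)$ ($d{\left(p \right)} = \left(15 + p\right) \left(-11 + p\right) = \left(-11 + p\right) \left(15 + p\right)$)
$K{\left(w,r \right)} = -160 - r$ ($K{\left(w,r \right)} = \left(-165 + \left(\frac{r + w}{w + r}\right)^{2} + 4 \frac{r + w}{w + r}\right) - r = \left(-165 + \left(\frac{r + w}{r + w}\right)^{2} + 4 \frac{r + w}{r + w}\right) - r = \left(-165 + 1^{2} + 4 \cdot 1\right) - r = \left(-165 + 1 + 4\right) - r = -160 - r$)
$K{\left(118,-121 \right)} - 933 = \left(-160 - -121\right) - 933 = \left(-160 + 121\right) - 933 = -39 - 933 = -972$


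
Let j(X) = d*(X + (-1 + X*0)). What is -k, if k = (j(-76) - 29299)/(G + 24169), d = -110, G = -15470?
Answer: 20829/8699 ≈ 2.3944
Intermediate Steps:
j(X) = 110 - 110*X (j(X) = -110*(X + (-1 + X*0)) = -110*(X + (-1 + 0)) = -110*(X - 1) = -110*(-1 + X) = 110 - 110*X)
k = -20829/8699 (k = ((110 - 110*(-76)) - 29299)/(-15470 + 24169) = ((110 + 8360) - 29299)/8699 = (8470 - 29299)*(1/8699) = -20829*1/8699 = -20829/8699 ≈ -2.3944)
-k = -1*(-20829/8699) = 20829/8699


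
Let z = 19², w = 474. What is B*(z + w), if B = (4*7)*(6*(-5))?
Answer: -701400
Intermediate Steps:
B = -840 (B = 28*(-30) = -840)
z = 361
B*(z + w) = -840*(361 + 474) = -840*835 = -701400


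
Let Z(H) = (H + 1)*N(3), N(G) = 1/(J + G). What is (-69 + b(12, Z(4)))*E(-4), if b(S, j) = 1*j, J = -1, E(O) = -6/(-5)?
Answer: -399/5 ≈ -79.800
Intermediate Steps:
E(O) = 6/5 (E(O) = -6*(-1/5) = 6/5)
N(G) = 1/(-1 + G)
Z(H) = 1/2 + H/2 (Z(H) = (H + 1)/(-1 + 3) = (1 + H)/2 = (1 + H)*(1/2) = 1/2 + H/2)
b(S, j) = j
(-69 + b(12, Z(4)))*E(-4) = (-69 + (1/2 + (1/2)*4))*(6/5) = (-69 + (1/2 + 2))*(6/5) = (-69 + 5/2)*(6/5) = -133/2*6/5 = -399/5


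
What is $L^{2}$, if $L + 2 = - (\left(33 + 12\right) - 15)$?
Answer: $1024$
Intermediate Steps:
$L = -32$ ($L = -2 - \left(\left(33 + 12\right) - 15\right) = -2 - \left(45 - 15\right) = -2 - 30 = -32$)
$L^{2} = \left(-32\right)^{2} = 1024$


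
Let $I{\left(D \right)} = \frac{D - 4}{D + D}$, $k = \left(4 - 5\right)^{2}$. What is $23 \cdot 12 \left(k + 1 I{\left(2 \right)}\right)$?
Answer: $138$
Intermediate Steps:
$k = 1$ ($k = \left(-1\right)^{2} = 1$)
$I{\left(D \right)} = \frac{-4 + D}{2 D}$
$23 \cdot 12 \left(k + 1 I{\left(2 \right)}\right) = 23 \cdot 12 \left(1 + 1 \frac{-4 + 2}{2 \cdot 2}\right) = 276 \left(1 + 1 \cdot \frac{1}{2} \cdot \frac{1}{2} \left(-2\right)\right) = 276 \left(1 + 1 \left(- \frac{1}{2}\right)\right) = 276 \left(1 - \frac{1}{2}\right) = 276 \cdot \frac{1}{2} = 138$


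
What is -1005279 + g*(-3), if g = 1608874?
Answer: -5831901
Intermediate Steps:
-1005279 + g*(-3) = -1005279 + 1608874*(-3) = -1005279 - 4826622 = -5831901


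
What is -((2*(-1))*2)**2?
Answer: -16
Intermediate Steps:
-((2*(-1))*2)**2 = -(-2*2)**2 = -1*(-4)**2 = -1*16 = -16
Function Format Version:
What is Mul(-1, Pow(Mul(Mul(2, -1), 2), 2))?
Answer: -16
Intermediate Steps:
Mul(-1, Pow(Mul(Mul(2, -1), 2), 2)) = Mul(-1, Pow(Mul(-2, 2), 2)) = Mul(-1, Pow(-4, 2)) = Mul(-1, 16) = -16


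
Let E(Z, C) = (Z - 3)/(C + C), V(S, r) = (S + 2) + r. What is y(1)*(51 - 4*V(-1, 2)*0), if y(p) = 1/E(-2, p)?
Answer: -102/5 ≈ -20.400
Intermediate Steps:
V(S, r) = 2 + S + r (V(S, r) = (2 + S) + r = 2 + S + r)
E(Z, C) = (-3 + Z)/(2*C) (E(Z, C) = (-3 + Z)/((2*C)) = (-3 + Z)*(1/(2*C)) = (-3 + Z)/(2*C))
y(p) = -2*p/5 (y(p) = 1/((-3 - 2)/(2*p)) = 1/((½)*(-5)/p) = 1/(-5/(2*p)) = -2*p/5)
y(1)*(51 - 4*V(-1, 2)*0) = (-⅖*1)*(51 - 4*(2 - 1 + 2)*0) = -2*(51 - 4*3*0)/5 = -2*(51 - 12*0)/5 = -2*(51 + 0)/5 = -⅖*51 = -102/5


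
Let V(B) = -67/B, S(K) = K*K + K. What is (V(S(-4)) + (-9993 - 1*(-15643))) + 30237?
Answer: 430577/12 ≈ 35881.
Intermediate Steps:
S(K) = K + K² (S(K) = K² + K = K + K²)
(V(S(-4)) + (-9993 - 1*(-15643))) + 30237 = (-67*(-1/(4*(1 - 4))) + (-9993 - 1*(-15643))) + 30237 = (-67/((-4*(-3))) + (-9993 + 15643)) + 30237 = (-67/12 + 5650) + 30237 = 67733/12 + 30237 = 430577/12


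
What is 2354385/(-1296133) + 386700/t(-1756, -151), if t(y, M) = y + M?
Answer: -505704443295/2471725631 ≈ -204.60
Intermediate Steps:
t(y, M) = M + y
2354385/(-1296133) + 386700/t(-1756, -151) = 2354385/(-1296133) + 386700/(-151 - 1756) = 2354385*(-1/1296133) + 386700/(-1907) = -2354385/1296133 + 386700*(-1/1907) = -2354385/1296133 - 386700/1907 = -505704443295/2471725631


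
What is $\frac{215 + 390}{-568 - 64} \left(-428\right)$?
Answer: $\frac{64735}{158} \approx 409.72$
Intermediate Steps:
$\frac{215 + 390}{-568 - 64} \left(-428\right) = \frac{605}{-632} \left(-428\right) = 605 \left(- \frac{1}{632}\right) \left(-428\right) = \left(- \frac{605}{632}\right) \left(-428\right) = \frac{64735}{158}$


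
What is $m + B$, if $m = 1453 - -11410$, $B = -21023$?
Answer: $-8160$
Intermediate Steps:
$m = 12863$ ($m = 1453 + 11410 = 12863$)
$m + B = 12863 - 21023 = -8160$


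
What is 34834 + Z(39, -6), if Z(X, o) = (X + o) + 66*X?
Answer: 37441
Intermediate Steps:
Z(X, o) = o + 67*X
34834 + Z(39, -6) = 34834 + (-6 + 67*39) = 34834 + (-6 + 2613) = 34834 + 2607 = 37441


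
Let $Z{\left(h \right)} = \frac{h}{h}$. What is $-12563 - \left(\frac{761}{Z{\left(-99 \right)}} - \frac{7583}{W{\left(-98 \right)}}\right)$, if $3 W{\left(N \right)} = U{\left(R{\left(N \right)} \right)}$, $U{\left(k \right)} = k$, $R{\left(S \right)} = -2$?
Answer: $- \frac{49397}{2} \approx -24699.0$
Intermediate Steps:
$W{\left(N \right)} = - \frac{2}{3}$ ($W{\left(N \right)} = \frac{1}{3} \left(-2\right) = - \frac{2}{3}$)
$Z{\left(h \right)} = 1$
$-12563 - \left(\frac{761}{Z{\left(-99 \right)}} - \frac{7583}{W{\left(-98 \right)}}\right) = -12563 - \left(\frac{761}{1} - \frac{7583}{- \frac{2}{3}}\right) = -12563 - \left(761 \cdot 1 - - \frac{22749}{2}\right) = -12563 - \left(761 + \frac{22749}{2}\right) = -12563 - \frac{24271}{2} = - \frac{49397}{2}$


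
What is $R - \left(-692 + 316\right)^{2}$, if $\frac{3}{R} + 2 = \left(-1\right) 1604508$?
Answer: $- \frac{226839205763}{1604510} \approx -1.4138 \cdot 10^{5}$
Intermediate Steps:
$R = - \frac{3}{1604510}$ ($R = \frac{3}{-2 - 1604508} = \frac{3}{-1604510} = 3 \left(- \frac{1}{1604510}\right) = - \frac{3}{1604510} \approx -1.8697 \cdot 10^{-6}$)
$R - \left(-692 + 316\right)^{2} = - \frac{3}{1604510} - \left(-692 + 316\right)^{2} = - \frac{3}{1604510} - \left(-376\right)^{2} = - \frac{3}{1604510} - 141376 = - \frac{226839205763}{1604510}$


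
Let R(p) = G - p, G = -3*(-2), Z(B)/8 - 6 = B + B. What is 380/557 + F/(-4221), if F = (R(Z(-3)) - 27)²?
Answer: 21561/37319 ≈ 0.57775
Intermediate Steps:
Z(B) = 48 + 16*B (Z(B) = 48 + 8*(B + B) = 48 + 8*(2*B) = 48 + 16*B)
G = 6
R(p) = 6 - p
F = 441 (F = ((6 - (48 + 16*(-3))) - 27)² = ((6 - (48 - 48)) - 27)² = ((6 - 1*0) - 27)² = ((6 + 0) - 27)² = (6 - 27)² = (-21)² = 441)
380/557 + F/(-4221) = 380/557 + 441/(-4221) = 380*(1/557) + 441*(-1/4221) = 380/557 - 7/67 = 21561/37319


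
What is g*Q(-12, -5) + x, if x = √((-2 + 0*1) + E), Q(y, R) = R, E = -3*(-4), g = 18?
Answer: -90 + √10 ≈ -86.838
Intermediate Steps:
E = 12
x = √10 (x = √((-2 + 0*1) + 12) = √((-2 + 0) + 12) = √(-2 + 12) = √10 ≈ 3.1623)
g*Q(-12, -5) + x = 18*(-5) + √10 = -90 + √10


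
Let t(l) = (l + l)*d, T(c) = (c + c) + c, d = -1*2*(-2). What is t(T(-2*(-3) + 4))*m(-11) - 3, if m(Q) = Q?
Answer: -2643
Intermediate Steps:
d = 4 (d = -2*(-2) = 4)
T(c) = 3*c (T(c) = 2*c + c = 3*c)
t(l) = 8*l (t(l) = (l + l)*4 = (2*l)*4 = 8*l)
t(T(-2*(-3) + 4))*m(-11) - 3 = (8*(3*(-2*(-3) + 4)))*(-11) - 3 = (8*(3*(6 + 4)))*(-11) - 3 = (8*(3*10))*(-11) - 3 = (8*30)*(-11) - 3 = 240*(-11) - 3 = -2640 - 3 = -2643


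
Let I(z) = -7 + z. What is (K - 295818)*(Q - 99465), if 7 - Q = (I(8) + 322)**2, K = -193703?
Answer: 99758016027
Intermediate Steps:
Q = -104322 (Q = 7 - ((-7 + 8) + 322)**2 = 7 - (1 + 322)**2 = 7 - 1*323**2 = 7 - 1*104329 = 7 - 104329 = -104322)
(K - 295818)*(Q - 99465) = (-193703 - 295818)*(-104322 - 99465) = -489521*(-203787) = 99758016027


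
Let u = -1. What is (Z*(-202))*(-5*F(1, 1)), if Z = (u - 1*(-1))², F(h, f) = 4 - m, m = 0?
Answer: 0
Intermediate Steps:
F(h, f) = 4 (F(h, f) = 4 - 1*0 = 4 + 0 = 4)
Z = 0 (Z = (-1 - 1*(-1))² = (-1 + 1)² = 0² = 0)
(Z*(-202))*(-5*F(1, 1)) = (0*(-202))*(-5*4) = 0*(-20) = 0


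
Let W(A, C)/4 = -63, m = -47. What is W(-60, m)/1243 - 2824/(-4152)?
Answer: 307991/645117 ≈ 0.47742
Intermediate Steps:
W(A, C) = -252 (W(A, C) = 4*(-63) = -252)
W(-60, m)/1243 - 2824/(-4152) = -252/1243 - 2824/(-4152) = -252*1/1243 - 2824*(-1/4152) = -252/1243 + 353/519 = 307991/645117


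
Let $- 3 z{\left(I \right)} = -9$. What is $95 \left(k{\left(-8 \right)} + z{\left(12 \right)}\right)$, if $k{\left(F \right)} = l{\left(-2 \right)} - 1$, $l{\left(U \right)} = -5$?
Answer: $-285$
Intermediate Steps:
$z{\left(I \right)} = 3$ ($z{\left(I \right)} = \left(- \frac{1}{3}\right) \left(-9\right) = 3$)
$k{\left(F \right)} = -6$ ($k{\left(F \right)} = -5 - 1 = -6$)
$95 \left(k{\left(-8 \right)} + z{\left(12 \right)}\right) = 95 \left(-6 + 3\right) = 95 \left(-3\right) = -285$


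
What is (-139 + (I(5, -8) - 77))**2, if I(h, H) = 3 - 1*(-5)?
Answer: 43264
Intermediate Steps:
I(h, H) = 8 (I(h, H) = 3 + 5 = 8)
(-139 + (I(5, -8) - 77))**2 = (-139 + (8 - 77))**2 = (-139 - 69)**2 = (-208)**2 = 43264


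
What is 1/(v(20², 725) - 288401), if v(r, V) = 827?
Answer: -1/287574 ≈ -3.4774e-6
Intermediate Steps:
1/(v(20², 725) - 288401) = 1/(827 - 288401) = 1/(-287574) = -1/287574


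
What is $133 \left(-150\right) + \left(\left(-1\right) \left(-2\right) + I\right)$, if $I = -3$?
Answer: $-19951$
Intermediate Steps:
$133 \left(-150\right) + \left(\left(-1\right) \left(-2\right) + I\right) = 133 \left(-150\right) - 1 = -19950 + \left(2 - 3\right) = -19950 - 1 = -19951$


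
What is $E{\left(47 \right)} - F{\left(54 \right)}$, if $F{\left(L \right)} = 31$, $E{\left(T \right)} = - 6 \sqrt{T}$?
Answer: $-31 - 6 \sqrt{47} \approx -72.134$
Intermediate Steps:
$E{\left(47 \right)} - F{\left(54 \right)} = - 6 \sqrt{47} - 31 = -31 - 6 \sqrt{47}$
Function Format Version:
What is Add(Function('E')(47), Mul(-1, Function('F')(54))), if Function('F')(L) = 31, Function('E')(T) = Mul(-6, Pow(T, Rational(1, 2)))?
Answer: Add(-31, Mul(-6, Pow(47, Rational(1, 2)))) ≈ -72.134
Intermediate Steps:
Add(Function('E')(47), Mul(-1, Function('F')(54))) = Add(Mul(-6, Pow(47, Rational(1, 2))), Mul(-1, 31)) = Add(Mul(-6, Pow(47, Rational(1, 2))), -31) = Add(-31, Mul(-6, Pow(47, Rational(1, 2))))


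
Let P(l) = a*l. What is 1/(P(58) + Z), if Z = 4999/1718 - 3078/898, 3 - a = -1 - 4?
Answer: 771382/357521797 ≈ 0.0021576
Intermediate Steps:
a = 8 (a = 3 - (-1 - 4) = 3 - 1*(-5) = 3 + 5 = 8)
P(l) = 8*l
Z = -399451/771382 (Z = 4999*(1/1718) - 3078*1/898 = 4999/1718 - 1539/449 = -399451/771382 ≈ -0.51784)
1/(P(58) + Z) = 1/(8*58 - 399451/771382) = 1/(464 - 399451/771382) = 1/(357521797/771382) = 771382/357521797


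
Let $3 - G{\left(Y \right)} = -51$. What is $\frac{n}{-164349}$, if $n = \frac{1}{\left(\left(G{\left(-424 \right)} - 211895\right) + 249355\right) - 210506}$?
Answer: $\frac{1}{28431062208} \approx 3.5173 \cdot 10^{-11}$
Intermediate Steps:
$G{\left(Y \right)} = 54$ ($G{\left(Y \right)} = 3 - -51 = 3 + 51 = 54$)
$n = - \frac{1}{172992}$ ($n = \frac{1}{\left(\left(54 - 211895\right) + 249355\right) - 210506} = \frac{1}{\left(-211841 + 249355\right) - 210506} = \frac{1}{37514 - 210506} = \frac{1}{-172992} = - \frac{1}{172992} \approx -5.7806 \cdot 10^{-6}$)
$\frac{n}{-164349} = - \frac{1}{172992 \left(-164349\right)} = \left(- \frac{1}{172992}\right) \left(- \frac{1}{164349}\right) = \frac{1}{28431062208}$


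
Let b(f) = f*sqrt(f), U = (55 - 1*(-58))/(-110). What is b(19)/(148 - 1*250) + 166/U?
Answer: -18260/113 - 19*sqrt(19)/102 ≈ -162.40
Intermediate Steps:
U = -113/110 (U = (55 + 58)*(-1/110) = 113*(-1/110) = -113/110 ≈ -1.0273)
b(f) = f**(3/2)
b(19)/(148 - 1*250) + 166/U = 19**(3/2)/(148 - 1*250) + 166/(-113/110) = (19*sqrt(19))/(148 - 250) + 166*(-110/113) = (19*sqrt(19))/(-102) - 18260/113 = (19*sqrt(19))*(-1/102) - 18260/113 = -19*sqrt(19)/102 - 18260/113 = -18260/113 - 19*sqrt(19)/102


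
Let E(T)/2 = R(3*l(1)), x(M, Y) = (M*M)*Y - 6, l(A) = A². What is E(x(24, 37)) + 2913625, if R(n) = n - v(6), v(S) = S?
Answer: 2913619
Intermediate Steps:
x(M, Y) = -6 + Y*M² (x(M, Y) = M²*Y - 6 = Y*M² - 6 = -6 + Y*M²)
R(n) = -6 + n (R(n) = n - 1*6 = n - 6 = -6 + n)
E(T) = -6 (E(T) = 2*(-6 + 3*1²) = 2*(-6 + 3*1) = 2*(-6 + 3) = 2*(-3) = -6)
E(x(24, 37)) + 2913625 = -6 + 2913625 = 2913619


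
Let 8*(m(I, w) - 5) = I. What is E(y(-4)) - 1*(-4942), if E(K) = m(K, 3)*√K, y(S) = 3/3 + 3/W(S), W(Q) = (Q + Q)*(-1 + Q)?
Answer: 4942 + 1643*√430/6400 ≈ 4947.3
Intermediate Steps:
W(Q) = 2*Q*(-1 + Q) (W(Q) = (2*Q)*(-1 + Q) = 2*Q*(-1 + Q))
m(I, w) = 5 + I/8
y(S) = 1 + 3/(2*S*(-1 + S)) (y(S) = 3/3 + 3/((2*S*(-1 + S))) = 3*(⅓) + 3*(1/(2*S*(-1 + S))) = 1 + 3/(2*S*(-1 + S)))
E(K) = √K*(5 + K/8) (E(K) = (5 + K/8)*√K = √K*(5 + K/8))
E(y(-4)) - 1*(-4942) = √((3/2 - 4*(-1 - 4))/((-4)*(-1 - 4)))*(40 + (3/2 - 4*(-1 - 4))/((-4)*(-1 - 4)))/8 - 1*(-4942) = √(-¼*(3/2 - 4*(-5))/(-5))*(40 - ¼*(3/2 - 4*(-5))/(-5))/8 + 4942 = √(-¼*(-⅕)*(3/2 + 20))*(40 - ¼*(-⅕)*(3/2 + 20))/8 + 4942 = √(-¼*(-⅕)*43/2)*(40 - ¼*(-⅕)*43/2)/8 + 4942 = √(43/40)*(40 + 43/40)/8 + 4942 = (⅛)*(√430/20)*(1643/40) + 4942 = 1643*√430/6400 + 4942 = 4942 + 1643*√430/6400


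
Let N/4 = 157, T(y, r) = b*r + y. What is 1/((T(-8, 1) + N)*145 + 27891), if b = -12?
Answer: 1/116051 ≈ 8.6169e-6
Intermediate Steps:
T(y, r) = y - 12*r (T(y, r) = -12*r + y = y - 12*r)
N = 628 (N = 4*157 = 628)
1/((T(-8, 1) + N)*145 + 27891) = 1/(((-8 - 12*1) + 628)*145 + 27891) = 1/(((-8 - 12) + 628)*145 + 27891) = 1/((-20 + 628)*145 + 27891) = 1/(608*145 + 27891) = 1/(88160 + 27891) = 1/116051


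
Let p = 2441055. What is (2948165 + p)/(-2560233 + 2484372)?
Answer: -5389220/75861 ≈ -71.041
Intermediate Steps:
(2948165 + p)/(-2560233 + 2484372) = (2948165 + 2441055)/(-2560233 + 2484372) = 5389220/(-75861) = 5389220*(-1/75861) = -5389220/75861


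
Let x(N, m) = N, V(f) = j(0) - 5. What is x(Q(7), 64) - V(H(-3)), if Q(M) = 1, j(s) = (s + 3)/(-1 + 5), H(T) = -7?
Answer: 21/4 ≈ 5.2500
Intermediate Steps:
j(s) = ¾ + s/4 (j(s) = (3 + s)/4 = (3 + s)*(¼) = ¾ + s/4)
V(f) = -17/4 (V(f) = (¾ + (¼)*0) - 5 = (¾ + 0) - 5 = ¾ - 5 = -17/4)
x(Q(7), 64) - V(H(-3)) = 1 - 1*(-17/4) = 1 + 17/4 = 21/4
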